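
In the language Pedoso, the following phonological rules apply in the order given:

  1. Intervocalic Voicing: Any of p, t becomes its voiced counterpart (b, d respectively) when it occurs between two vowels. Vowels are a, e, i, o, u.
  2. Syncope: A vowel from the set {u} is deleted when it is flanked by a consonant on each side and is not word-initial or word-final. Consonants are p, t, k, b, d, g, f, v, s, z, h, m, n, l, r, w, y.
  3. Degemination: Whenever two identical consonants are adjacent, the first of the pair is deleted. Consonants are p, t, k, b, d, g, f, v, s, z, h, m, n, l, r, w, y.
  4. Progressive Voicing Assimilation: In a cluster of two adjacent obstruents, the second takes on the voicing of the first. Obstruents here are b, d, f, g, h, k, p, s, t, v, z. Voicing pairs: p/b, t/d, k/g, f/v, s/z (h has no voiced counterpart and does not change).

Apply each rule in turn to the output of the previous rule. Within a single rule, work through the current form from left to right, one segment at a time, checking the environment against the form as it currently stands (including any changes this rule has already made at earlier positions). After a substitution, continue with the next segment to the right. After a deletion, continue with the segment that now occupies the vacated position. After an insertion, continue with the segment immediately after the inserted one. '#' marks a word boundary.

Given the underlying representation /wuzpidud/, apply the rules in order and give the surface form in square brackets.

1 Intervocalic Voicing: no change — [wuzpidud]
2 Syncope: [wuzpidud] → [wzpidd]
3 Degemination: [wzpidd] → [wzpid]
4 Progressive Voicing Assimilation: [wzpid] → [wzbid]

[wzbid]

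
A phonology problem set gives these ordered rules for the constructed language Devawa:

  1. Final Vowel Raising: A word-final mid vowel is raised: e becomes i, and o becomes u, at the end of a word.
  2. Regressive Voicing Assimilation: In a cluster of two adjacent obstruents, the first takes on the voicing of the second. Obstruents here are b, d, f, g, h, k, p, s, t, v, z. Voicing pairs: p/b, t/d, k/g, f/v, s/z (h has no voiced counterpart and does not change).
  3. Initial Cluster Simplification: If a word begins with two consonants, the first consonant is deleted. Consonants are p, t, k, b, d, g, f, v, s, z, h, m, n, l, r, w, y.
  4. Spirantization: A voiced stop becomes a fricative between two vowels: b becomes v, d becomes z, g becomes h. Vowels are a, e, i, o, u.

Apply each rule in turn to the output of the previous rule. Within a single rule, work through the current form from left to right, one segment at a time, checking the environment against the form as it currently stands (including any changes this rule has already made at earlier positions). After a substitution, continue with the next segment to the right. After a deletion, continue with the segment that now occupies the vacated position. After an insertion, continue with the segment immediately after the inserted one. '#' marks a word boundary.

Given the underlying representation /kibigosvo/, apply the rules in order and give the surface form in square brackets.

[kivihozvu]

1 Final Vowel Raising: [kibigosvo] → [kibigosvu]
2 Regressive Voicing Assimilation: [kibigosvu] → [kibigozvu]
3 Initial Cluster Simplification: no change — [kibigozvu]
4 Spirantization: [kibigozvu] → [kivihozvu]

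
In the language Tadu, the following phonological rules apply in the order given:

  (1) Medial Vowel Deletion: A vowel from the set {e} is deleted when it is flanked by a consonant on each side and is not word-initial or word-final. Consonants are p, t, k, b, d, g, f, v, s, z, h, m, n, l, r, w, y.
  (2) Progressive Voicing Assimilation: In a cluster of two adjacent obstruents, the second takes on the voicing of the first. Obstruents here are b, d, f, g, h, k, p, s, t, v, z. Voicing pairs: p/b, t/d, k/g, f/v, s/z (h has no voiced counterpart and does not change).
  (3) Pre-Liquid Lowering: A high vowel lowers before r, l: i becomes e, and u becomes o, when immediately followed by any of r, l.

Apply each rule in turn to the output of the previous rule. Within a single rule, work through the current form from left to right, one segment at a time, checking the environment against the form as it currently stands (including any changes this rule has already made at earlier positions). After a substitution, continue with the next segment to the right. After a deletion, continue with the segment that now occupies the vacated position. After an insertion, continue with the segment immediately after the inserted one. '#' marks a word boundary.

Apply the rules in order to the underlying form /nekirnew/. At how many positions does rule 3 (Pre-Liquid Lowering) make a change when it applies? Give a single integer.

(1) Medial Vowel Deletion: [nekirnew] → [nkirnw]
(2) Progressive Voicing Assimilation: no change — [nkirnw]
(3) Pre-Liquid Lowering: [nkirnw] → [nkernw]
Rule 3 changed 1 position(s).

1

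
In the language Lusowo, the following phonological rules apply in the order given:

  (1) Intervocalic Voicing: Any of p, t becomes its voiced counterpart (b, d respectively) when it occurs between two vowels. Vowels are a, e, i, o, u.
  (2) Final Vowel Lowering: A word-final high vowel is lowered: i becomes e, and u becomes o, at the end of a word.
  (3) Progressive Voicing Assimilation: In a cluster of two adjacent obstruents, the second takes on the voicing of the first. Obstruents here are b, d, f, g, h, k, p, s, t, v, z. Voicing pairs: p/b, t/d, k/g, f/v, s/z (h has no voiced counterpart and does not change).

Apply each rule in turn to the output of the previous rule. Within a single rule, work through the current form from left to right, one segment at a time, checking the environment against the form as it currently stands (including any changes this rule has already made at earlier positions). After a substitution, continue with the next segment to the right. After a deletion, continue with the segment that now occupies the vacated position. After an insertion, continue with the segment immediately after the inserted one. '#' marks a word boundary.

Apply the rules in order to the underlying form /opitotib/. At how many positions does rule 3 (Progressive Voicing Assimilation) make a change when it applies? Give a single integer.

0

(1) Intervocalic Voicing: [opitotib] → [obidodib]
(2) Final Vowel Lowering: no change — [obidodib]
(3) Progressive Voicing Assimilation: no change — [obidodib]
Rule 3 changed 0 position(s).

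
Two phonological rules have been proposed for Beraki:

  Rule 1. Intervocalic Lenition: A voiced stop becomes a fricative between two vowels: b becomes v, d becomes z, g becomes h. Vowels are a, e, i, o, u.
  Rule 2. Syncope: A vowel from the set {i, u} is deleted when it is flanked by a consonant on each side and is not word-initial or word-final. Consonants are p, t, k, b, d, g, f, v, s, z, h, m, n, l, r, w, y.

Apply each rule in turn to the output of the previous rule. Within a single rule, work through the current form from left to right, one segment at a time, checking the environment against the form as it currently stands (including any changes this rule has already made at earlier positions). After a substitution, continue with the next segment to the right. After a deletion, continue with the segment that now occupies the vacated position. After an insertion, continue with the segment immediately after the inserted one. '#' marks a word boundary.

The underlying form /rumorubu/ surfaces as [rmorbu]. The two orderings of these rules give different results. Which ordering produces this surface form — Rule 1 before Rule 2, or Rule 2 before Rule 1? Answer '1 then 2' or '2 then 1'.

2 then 1

Order 1 then 2:
  1 Intervocalic Lenition: [rumorubu] → [rumoruvu]
  2 Syncope: [rumoruvu] → [rmorvu]
  result: [rmorvu]
Order 2 then 1:
  2 Syncope: [rumorubu] → [rmorbu]
  1 Intervocalic Lenition: no change — [rmorbu]
  result: [rmorbu]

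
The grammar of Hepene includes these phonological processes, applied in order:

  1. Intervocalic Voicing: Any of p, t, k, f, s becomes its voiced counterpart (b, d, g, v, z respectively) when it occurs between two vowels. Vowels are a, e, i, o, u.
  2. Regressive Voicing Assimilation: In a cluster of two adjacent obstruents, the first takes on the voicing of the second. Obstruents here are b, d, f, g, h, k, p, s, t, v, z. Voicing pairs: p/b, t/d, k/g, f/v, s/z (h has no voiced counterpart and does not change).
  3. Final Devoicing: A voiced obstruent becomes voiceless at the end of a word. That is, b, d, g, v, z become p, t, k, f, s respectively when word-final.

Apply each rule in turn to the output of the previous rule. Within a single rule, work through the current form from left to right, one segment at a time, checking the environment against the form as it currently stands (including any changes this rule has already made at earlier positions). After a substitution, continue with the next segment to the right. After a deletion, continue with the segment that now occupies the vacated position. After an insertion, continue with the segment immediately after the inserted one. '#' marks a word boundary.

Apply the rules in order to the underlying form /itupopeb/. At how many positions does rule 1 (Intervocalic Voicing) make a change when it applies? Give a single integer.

1 Intervocalic Voicing: [itupopeb] → [idubobeb]
2 Regressive Voicing Assimilation: no change — [idubobeb]
3 Final Devoicing: [idubobeb] → [idubobep]
Rule 1 changed 3 position(s).

3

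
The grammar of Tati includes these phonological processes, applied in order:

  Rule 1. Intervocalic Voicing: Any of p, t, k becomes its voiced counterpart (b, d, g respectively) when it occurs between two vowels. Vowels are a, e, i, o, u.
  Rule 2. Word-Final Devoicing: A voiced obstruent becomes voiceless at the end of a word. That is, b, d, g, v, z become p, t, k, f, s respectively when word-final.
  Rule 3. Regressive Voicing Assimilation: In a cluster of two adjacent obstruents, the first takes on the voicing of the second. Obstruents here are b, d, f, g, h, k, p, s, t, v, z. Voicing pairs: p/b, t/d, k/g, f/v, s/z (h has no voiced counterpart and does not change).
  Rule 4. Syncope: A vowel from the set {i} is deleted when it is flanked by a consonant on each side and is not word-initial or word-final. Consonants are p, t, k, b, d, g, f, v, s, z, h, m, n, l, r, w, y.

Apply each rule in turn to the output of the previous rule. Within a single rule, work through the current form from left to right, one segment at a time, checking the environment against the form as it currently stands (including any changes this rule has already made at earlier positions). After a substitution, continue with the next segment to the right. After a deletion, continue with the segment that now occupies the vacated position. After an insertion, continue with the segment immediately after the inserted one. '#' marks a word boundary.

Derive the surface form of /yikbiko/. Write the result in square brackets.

[ygbgo]

Rule 1 Intervocalic Voicing: [yikbiko] → [yikbigo]
Rule 2 Word-Final Devoicing: no change — [yikbigo]
Rule 3 Regressive Voicing Assimilation: [yikbigo] → [yigbigo]
Rule 4 Syncope: [yigbigo] → [ygbgo]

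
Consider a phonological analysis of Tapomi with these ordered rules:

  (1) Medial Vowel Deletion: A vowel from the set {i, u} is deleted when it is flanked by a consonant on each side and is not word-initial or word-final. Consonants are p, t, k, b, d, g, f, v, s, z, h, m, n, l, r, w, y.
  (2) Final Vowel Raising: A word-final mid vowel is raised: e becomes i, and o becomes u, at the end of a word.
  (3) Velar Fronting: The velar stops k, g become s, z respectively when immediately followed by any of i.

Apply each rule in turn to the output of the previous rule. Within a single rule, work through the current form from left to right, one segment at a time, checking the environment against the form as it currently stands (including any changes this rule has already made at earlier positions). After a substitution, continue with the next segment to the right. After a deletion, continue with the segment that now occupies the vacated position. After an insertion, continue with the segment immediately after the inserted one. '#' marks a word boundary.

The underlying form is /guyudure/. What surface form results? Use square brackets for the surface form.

(1) Medial Vowel Deletion: [guyudure] → [gydre]
(2) Final Vowel Raising: [gydre] → [gydri]
(3) Velar Fronting: no change — [gydri]

[gydri]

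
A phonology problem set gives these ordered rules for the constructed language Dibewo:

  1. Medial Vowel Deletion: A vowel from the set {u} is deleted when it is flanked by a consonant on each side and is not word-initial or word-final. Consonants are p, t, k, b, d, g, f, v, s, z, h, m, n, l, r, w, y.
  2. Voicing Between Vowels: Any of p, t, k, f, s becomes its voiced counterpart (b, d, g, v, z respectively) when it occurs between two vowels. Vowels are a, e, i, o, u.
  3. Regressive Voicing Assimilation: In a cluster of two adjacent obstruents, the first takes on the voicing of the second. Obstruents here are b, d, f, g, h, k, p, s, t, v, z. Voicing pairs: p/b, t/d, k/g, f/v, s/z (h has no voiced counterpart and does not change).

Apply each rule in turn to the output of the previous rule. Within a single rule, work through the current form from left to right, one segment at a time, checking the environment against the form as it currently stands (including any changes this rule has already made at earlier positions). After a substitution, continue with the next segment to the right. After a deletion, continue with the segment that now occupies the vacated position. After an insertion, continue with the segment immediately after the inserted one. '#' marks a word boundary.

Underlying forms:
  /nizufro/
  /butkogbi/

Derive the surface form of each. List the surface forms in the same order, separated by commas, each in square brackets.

[nisfro], [ptkogbi]

/nizufro/:
  1 Medial Vowel Deletion: [nizufro] → [nizfro]
  2 Voicing Between Vowels: no change — [nizfro]
  3 Regressive Voicing Assimilation: [nizfro] → [nisfro]
/butkogbi/:
  1 Medial Vowel Deletion: [butkogbi] → [btkogbi]
  2 Voicing Between Vowels: no change — [btkogbi]
  3 Regressive Voicing Assimilation: [btkogbi] → [ptkogbi]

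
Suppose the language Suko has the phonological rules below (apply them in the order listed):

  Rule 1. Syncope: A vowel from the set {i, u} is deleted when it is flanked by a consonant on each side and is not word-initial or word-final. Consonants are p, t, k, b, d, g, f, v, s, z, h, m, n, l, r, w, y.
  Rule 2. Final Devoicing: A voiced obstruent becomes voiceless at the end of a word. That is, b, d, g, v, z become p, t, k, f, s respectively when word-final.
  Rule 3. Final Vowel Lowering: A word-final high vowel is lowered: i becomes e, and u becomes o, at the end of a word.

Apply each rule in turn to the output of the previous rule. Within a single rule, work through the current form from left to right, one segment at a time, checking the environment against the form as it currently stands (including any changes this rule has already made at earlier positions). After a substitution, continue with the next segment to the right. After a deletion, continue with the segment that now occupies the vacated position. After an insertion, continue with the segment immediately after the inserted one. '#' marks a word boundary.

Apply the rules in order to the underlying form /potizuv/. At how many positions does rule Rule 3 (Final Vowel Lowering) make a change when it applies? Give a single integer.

0

Rule 1 Syncope: [potizuv] → [potzv]
Rule 2 Final Devoicing: [potzv] → [potzf]
Rule 3 Final Vowel Lowering: no change — [potzf]
Rule Rule 3 changed 0 position(s).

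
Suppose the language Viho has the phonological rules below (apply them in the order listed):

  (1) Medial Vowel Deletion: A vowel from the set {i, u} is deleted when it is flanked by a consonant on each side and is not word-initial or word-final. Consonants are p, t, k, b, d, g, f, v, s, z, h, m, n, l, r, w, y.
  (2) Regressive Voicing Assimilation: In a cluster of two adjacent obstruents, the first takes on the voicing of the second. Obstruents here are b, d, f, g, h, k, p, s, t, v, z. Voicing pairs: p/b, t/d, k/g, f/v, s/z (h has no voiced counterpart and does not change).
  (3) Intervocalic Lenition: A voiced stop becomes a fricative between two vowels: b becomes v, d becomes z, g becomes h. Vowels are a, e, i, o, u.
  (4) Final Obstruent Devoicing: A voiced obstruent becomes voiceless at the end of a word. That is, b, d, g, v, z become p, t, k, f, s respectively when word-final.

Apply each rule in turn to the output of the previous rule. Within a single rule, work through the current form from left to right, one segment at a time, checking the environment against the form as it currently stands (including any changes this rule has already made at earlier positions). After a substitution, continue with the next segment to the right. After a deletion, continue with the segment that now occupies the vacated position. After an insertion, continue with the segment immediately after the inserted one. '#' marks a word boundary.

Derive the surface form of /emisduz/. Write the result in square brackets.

(1) Medial Vowel Deletion: [emisduz] → [emsdz]
(2) Regressive Voicing Assimilation: [emsdz] → [emzdz]
(3) Intervocalic Lenition: no change — [emzdz]
(4) Final Obstruent Devoicing: [emzdz] → [emzds]

[emzds]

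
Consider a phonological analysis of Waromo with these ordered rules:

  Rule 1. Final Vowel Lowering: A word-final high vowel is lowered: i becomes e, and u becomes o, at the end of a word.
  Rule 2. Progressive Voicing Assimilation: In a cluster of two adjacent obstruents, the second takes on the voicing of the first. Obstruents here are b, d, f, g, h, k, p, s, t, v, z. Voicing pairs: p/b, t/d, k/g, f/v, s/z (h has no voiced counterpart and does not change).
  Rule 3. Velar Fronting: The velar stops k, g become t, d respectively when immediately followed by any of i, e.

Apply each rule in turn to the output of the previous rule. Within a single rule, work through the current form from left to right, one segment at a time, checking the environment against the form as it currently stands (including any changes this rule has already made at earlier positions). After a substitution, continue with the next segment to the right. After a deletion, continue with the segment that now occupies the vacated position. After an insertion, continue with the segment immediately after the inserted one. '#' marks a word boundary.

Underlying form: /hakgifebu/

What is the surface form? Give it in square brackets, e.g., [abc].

Rule 1 Final Vowel Lowering: [hakgifebu] → [hakgifebo]
Rule 2 Progressive Voicing Assimilation: [hakgifebo] → [hakkifebo]
Rule 3 Velar Fronting: [hakkifebo] → [haktifebo]

[haktifebo]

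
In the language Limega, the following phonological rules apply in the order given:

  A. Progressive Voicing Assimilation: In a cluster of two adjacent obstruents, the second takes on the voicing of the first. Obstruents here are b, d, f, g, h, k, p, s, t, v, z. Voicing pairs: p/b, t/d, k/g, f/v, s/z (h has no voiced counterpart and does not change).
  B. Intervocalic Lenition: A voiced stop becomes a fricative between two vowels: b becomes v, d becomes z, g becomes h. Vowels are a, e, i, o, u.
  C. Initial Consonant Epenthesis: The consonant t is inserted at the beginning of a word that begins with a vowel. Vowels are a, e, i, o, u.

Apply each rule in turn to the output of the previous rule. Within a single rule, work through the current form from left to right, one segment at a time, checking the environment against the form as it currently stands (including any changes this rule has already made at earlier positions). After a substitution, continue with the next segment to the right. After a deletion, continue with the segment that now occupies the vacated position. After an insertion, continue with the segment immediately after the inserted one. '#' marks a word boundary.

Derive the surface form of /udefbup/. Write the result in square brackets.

A Progressive Voicing Assimilation: [udefbup] → [udefpup]
B Intervocalic Lenition: [udefpup] → [uzefpup]
C Initial Consonant Epenthesis: [uzefpup] → [tuzefpup]

[tuzefpup]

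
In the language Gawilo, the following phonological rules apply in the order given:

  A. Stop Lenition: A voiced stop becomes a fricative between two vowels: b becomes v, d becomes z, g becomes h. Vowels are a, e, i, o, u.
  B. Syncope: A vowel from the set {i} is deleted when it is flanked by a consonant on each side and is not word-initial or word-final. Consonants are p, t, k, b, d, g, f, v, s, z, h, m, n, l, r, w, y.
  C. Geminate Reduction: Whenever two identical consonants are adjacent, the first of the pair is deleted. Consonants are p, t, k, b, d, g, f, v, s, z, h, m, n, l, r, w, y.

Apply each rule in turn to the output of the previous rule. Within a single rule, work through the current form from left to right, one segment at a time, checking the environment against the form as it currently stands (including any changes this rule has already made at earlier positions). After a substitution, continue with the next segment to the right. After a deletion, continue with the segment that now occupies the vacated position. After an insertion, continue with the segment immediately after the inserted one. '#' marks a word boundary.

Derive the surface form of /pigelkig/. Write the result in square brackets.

[phelkg]

A Stop Lenition: [pigelkig] → [pihelkig]
B Syncope: [pihelkig] → [phelkg]
C Geminate Reduction: no change — [phelkg]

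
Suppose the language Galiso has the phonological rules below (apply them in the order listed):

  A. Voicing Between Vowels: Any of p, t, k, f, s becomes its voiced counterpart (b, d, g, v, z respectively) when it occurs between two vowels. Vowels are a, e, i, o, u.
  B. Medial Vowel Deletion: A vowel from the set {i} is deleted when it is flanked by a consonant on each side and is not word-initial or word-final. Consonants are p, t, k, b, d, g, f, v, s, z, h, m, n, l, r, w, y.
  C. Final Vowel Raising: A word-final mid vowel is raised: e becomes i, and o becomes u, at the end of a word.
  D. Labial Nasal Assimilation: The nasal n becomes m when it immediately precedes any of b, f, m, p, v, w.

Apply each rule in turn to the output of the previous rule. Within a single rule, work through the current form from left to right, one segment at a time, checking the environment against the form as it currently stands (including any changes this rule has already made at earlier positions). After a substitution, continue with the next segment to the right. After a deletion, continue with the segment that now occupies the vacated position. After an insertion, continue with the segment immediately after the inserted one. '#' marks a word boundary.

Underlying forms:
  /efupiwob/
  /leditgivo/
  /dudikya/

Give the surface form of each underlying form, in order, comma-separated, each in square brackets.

[evubwob], [ledtgvu], [dudkya]

/efupiwob/:
  A Voicing Between Vowels: [efupiwob] → [evubiwob]
  B Medial Vowel Deletion: [evubiwob] → [evubwob]
  C Final Vowel Raising: no change — [evubwob]
  D Labial Nasal Assimilation: no change — [evubwob]
/leditgivo/:
  A Voicing Between Vowels: no change — [leditgivo]
  B Medial Vowel Deletion: [leditgivo] → [ledtgvo]
  C Final Vowel Raising: [ledtgvo] → [ledtgvu]
  D Labial Nasal Assimilation: no change — [ledtgvu]
/dudikya/:
  A Voicing Between Vowels: no change — [dudikya]
  B Medial Vowel Deletion: [dudikya] → [dudkya]
  C Final Vowel Raising: no change — [dudkya]
  D Labial Nasal Assimilation: no change — [dudkya]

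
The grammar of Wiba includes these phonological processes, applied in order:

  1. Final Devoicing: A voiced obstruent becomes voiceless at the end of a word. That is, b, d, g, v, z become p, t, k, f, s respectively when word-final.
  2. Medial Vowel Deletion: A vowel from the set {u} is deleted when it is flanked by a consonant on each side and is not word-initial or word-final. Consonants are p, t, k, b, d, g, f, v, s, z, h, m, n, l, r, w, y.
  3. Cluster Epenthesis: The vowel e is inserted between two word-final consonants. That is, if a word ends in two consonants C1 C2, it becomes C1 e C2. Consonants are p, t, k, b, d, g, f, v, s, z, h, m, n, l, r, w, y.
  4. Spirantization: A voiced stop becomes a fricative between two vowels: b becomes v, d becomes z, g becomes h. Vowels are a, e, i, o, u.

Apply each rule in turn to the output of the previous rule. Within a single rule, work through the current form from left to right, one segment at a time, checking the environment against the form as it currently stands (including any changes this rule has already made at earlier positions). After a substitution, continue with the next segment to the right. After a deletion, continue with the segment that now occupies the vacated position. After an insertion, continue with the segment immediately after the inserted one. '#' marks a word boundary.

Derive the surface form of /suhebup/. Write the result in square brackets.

1 Final Devoicing: no change — [suhebup]
2 Medial Vowel Deletion: [suhebup] → [shebp]
3 Cluster Epenthesis: [shebp] → [shebep]
4 Spirantization: [shebep] → [shevep]

[shevep]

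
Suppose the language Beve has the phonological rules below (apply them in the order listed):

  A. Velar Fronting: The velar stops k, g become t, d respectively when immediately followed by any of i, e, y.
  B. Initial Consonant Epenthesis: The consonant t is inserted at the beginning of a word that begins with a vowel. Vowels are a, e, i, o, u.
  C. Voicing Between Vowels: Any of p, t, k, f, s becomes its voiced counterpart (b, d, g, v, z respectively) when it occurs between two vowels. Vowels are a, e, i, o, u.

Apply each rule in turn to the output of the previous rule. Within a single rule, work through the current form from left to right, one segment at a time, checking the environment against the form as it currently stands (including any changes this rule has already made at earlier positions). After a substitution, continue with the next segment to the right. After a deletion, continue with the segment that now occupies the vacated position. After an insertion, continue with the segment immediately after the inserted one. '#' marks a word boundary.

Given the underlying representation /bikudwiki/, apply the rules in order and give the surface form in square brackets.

A Velar Fronting: [bikudwiki] → [bikudwiti]
B Initial Consonant Epenthesis: no change — [bikudwiti]
C Voicing Between Vowels: [bikudwiti] → [bigudwidi]

[bigudwidi]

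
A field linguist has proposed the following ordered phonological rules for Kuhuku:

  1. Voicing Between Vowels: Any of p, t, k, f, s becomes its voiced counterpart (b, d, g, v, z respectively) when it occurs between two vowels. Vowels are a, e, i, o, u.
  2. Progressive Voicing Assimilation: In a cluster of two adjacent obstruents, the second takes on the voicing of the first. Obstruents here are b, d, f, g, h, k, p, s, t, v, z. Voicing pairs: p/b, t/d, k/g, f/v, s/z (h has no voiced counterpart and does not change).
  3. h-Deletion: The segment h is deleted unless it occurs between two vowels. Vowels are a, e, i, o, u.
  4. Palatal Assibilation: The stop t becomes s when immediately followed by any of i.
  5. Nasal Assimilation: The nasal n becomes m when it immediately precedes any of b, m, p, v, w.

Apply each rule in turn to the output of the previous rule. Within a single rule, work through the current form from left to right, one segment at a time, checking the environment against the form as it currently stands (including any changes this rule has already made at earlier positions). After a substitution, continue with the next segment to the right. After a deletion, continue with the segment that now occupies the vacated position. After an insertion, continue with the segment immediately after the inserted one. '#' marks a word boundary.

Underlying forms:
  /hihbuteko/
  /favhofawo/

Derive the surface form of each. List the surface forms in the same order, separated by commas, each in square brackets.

/hihbuteko/:
  1 Voicing Between Vowels: [hihbuteko] → [hihbudego]
  2 Progressive Voicing Assimilation: [hihbudego] → [hihpudego]
  3 h-Deletion: [hihpudego] → [ipudego]
  4 Palatal Assibilation: no change — [ipudego]
  5 Nasal Assimilation: no change — [ipudego]
/favhofawo/:
  1 Voicing Between Vowels: [favhofawo] → [favhovawo]
  2 Progressive Voicing Assimilation: no change — [favhovawo]
  3 h-Deletion: [favhovawo] → [favovawo]
  4 Palatal Assibilation: no change — [favovawo]
  5 Nasal Assimilation: no change — [favovawo]

[ipudego], [favovawo]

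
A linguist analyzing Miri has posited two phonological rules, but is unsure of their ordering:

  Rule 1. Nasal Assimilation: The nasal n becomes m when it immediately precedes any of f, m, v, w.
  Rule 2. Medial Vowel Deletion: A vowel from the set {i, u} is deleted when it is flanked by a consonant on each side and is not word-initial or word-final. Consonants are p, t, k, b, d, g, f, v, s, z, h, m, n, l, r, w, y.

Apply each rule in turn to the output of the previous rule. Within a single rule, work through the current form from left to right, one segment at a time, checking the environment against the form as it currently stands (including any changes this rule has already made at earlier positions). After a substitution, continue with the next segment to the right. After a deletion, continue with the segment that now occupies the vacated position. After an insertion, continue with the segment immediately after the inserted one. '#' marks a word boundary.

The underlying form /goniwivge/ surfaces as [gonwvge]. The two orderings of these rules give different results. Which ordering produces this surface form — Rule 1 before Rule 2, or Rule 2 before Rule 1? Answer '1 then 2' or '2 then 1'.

Order 1 then 2:
  1 Nasal Assimilation: no change — [goniwivge]
  2 Medial Vowel Deletion: [goniwivge] → [gonwvge]
  result: [gonwvge]
Order 2 then 1:
  2 Medial Vowel Deletion: [goniwivge] → [gonwvge]
  1 Nasal Assimilation: [gonwvge] → [gomwvge]
  result: [gomwvge]

1 then 2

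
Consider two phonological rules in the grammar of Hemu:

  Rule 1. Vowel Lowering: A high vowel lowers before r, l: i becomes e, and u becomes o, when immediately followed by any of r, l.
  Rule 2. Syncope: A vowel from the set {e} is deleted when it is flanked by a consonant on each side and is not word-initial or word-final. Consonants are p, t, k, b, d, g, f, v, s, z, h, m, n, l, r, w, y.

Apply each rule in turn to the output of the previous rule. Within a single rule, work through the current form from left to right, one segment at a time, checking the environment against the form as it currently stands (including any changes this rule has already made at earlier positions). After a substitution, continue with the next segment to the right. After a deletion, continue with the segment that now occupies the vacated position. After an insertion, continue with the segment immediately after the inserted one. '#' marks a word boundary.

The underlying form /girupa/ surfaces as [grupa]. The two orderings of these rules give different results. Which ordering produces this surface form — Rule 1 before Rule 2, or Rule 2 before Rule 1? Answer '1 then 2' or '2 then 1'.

1 then 2

Order 1 then 2:
  1 Vowel Lowering: [girupa] → [gerupa]
  2 Syncope: [gerupa] → [grupa]
  result: [grupa]
Order 2 then 1:
  2 Syncope: no change — [girupa]
  1 Vowel Lowering: [girupa] → [gerupa]
  result: [gerupa]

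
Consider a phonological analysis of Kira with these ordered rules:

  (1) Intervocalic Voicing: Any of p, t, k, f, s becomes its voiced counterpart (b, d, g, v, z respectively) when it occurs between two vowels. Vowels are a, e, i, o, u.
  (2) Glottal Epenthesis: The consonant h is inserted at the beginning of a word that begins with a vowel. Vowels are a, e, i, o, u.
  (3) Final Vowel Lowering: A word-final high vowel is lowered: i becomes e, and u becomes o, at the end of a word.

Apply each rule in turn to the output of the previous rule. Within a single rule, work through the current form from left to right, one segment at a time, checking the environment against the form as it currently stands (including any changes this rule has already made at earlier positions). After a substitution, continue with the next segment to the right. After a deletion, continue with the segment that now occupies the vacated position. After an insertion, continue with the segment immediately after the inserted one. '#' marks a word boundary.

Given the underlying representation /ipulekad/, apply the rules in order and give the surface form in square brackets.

[hibulegad]

(1) Intervocalic Voicing: [ipulekad] → [ibulegad]
(2) Glottal Epenthesis: [ibulegad] → [hibulegad]
(3) Final Vowel Lowering: no change — [hibulegad]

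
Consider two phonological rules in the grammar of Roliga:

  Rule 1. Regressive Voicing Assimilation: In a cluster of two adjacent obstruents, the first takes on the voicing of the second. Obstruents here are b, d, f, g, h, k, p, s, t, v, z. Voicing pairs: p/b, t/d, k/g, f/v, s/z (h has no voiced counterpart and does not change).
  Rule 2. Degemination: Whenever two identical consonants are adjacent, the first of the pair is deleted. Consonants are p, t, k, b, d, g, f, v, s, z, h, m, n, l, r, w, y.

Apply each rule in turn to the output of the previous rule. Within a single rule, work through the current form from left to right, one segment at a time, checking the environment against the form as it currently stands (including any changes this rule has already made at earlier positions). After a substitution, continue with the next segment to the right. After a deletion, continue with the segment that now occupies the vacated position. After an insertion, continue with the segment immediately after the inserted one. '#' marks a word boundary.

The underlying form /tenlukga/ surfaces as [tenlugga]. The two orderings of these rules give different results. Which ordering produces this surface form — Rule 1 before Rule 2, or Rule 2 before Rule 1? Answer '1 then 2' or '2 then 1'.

2 then 1

Order 1 then 2:
  1 Regressive Voicing Assimilation: [tenlukga] → [tenlugga]
  2 Degemination: [tenlugga] → [tenluga]
  result: [tenluga]
Order 2 then 1:
  2 Degemination: no change — [tenlukga]
  1 Regressive Voicing Assimilation: [tenlukga] → [tenlugga]
  result: [tenlugga]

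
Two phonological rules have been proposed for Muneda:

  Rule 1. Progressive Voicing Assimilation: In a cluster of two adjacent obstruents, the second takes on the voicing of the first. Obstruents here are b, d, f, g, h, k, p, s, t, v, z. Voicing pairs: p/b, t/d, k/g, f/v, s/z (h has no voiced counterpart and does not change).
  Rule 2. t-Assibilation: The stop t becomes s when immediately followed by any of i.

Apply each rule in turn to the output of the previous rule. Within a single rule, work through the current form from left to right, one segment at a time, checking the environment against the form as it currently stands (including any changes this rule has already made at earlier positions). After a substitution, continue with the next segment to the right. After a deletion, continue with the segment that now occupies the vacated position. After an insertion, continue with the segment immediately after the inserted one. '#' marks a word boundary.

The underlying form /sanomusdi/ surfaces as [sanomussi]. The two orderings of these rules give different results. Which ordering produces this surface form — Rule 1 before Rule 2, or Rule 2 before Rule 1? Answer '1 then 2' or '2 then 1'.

Order 1 then 2:
  1 Progressive Voicing Assimilation: [sanomusdi] → [sanomusti]
  2 t-Assibilation: [sanomusti] → [sanomussi]
  result: [sanomussi]
Order 2 then 1:
  2 t-Assibilation: no change — [sanomusdi]
  1 Progressive Voicing Assimilation: [sanomusdi] → [sanomusti]
  result: [sanomusti]

1 then 2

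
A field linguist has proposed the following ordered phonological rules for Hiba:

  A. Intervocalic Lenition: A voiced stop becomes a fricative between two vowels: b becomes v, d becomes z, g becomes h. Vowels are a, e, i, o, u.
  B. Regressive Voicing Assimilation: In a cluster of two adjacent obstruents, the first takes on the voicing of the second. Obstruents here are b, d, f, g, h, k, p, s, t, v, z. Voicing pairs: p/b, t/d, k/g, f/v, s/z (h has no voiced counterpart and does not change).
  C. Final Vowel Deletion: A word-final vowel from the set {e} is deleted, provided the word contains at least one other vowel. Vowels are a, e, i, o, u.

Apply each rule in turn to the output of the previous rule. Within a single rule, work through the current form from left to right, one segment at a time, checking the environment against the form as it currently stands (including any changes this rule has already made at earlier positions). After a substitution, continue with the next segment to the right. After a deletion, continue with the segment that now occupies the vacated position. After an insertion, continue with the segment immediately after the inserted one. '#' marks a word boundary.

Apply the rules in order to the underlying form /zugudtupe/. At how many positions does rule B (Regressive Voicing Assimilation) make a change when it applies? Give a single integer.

1

A Intervocalic Lenition: [zugudtupe] → [zuhudtupe]
B Regressive Voicing Assimilation: [zuhudtupe] → [zuhuttupe]
C Final Vowel Deletion: [zuhuttupe] → [zuhuttup]
Rule B changed 1 position(s).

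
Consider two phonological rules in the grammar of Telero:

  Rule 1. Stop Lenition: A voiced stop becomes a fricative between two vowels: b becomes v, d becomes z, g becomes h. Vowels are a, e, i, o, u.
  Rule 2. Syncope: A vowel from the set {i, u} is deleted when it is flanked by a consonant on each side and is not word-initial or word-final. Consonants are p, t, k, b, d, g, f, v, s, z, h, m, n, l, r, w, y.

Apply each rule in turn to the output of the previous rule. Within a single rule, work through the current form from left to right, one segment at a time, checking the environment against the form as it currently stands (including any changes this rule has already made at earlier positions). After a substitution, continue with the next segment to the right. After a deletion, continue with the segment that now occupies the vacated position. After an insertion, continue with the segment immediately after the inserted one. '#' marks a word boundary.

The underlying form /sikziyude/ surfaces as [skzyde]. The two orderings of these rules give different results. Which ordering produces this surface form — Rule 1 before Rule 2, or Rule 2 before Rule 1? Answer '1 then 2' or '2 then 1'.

2 then 1

Order 1 then 2:
  1 Stop Lenition: [sikziyude] → [sikziyuze]
  2 Syncope: [sikziyuze] → [skzyze]
  result: [skzyze]
Order 2 then 1:
  2 Syncope: [sikziyude] → [skzyde]
  1 Stop Lenition: no change — [skzyde]
  result: [skzyde]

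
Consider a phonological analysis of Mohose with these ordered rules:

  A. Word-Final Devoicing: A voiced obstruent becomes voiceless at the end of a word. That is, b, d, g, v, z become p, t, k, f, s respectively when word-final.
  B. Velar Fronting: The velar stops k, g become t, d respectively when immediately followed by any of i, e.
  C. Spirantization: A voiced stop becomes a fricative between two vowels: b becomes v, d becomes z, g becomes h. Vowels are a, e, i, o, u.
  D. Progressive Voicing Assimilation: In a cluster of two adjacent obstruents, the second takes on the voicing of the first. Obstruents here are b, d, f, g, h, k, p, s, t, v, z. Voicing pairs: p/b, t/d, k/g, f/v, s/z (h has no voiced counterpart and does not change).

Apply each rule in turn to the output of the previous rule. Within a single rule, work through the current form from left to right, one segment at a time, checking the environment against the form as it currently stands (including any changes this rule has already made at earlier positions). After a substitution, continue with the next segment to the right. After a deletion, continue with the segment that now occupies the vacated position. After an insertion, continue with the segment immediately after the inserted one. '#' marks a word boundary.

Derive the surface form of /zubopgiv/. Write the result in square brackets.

[zuvoptif]

A Word-Final Devoicing: [zubopgiv] → [zubopgif]
B Velar Fronting: [zubopgif] → [zubopdif]
C Spirantization: [zubopdif] → [zuvopdif]
D Progressive Voicing Assimilation: [zuvopdif] → [zuvoptif]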